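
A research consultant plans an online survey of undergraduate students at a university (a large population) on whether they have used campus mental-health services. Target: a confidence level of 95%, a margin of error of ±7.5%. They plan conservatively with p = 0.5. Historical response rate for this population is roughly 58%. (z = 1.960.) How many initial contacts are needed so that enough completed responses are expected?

Completed interviews needed: n₀ = 1.960² × 0.2500 / 0.075² ≈ 170.74 → 171.
At a 58% response rate, contacts needed = 171 / 0.58 ≈ 294.83 → 295.

295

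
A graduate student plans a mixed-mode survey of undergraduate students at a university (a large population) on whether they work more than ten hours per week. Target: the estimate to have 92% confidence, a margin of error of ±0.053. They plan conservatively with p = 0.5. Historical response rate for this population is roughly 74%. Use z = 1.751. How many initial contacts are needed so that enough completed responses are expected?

Completed interviews needed: n₀ = 1.751² × 0.2500 / 0.053² ≈ 272.87 → 273.
At a 74% response rate, contacts needed = 273 / 0.74 ≈ 368.92 → 369.

369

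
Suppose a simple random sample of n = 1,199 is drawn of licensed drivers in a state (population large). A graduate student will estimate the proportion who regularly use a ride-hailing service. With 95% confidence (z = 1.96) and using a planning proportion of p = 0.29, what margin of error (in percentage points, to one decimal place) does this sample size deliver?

2.6

SE(p̂) = √[p(1−p)/n] = √[0.2059/1199] = 0.01310.
E = z × SE = 1.96 × 0.01310 = 0.02568, or 2.6 percentage points.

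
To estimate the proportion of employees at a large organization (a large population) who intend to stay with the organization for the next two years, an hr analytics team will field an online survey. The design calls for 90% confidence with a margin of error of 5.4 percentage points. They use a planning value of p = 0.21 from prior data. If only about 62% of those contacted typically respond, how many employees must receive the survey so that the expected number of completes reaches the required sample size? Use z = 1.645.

Completed interviews needed: n₀ = 1.645² × 0.1659 / 0.054² ≈ 153.95 → 154.
At a 62% response rate, contacts needed = 154 / 0.62 ≈ 248.39 → 249.

249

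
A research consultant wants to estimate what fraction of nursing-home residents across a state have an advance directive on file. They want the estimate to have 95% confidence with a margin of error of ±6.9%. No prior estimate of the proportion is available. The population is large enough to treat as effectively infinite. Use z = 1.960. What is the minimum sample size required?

With no prior estimate, use p = 0.5, giving p(1−p) = 0.25.
n = z²·p(1−p)/E² = 1.960² × 0.2500 / 0.069² = 3.8416 × 0.2500 / 0.004761 ≈ 201.72.
Rounding up gives n = 202.

202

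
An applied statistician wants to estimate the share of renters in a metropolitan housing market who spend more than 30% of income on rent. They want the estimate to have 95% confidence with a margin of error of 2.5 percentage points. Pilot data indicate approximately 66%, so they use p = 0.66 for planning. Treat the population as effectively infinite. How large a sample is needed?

1380

For 95% confidence, z = 1.96.
With p = 0.66, p(1−p) = 0.2244.
n = z²·p(1−p)/E² = 1.96² × 0.2244 / 0.025² = 3.8416 × 0.2244 / 0.000625 ≈ 1379.29.
Rounding up gives n = 1380.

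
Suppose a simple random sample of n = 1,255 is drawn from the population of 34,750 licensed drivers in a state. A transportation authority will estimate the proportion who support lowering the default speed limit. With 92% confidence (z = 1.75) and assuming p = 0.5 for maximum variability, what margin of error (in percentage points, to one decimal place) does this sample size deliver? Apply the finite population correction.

Finite-population factor: (N−n)/(N−1) = (34750−1255)/(34750−1) = 0.9639.
SE(p̂) = √[p(1−p)/n · (N−n)/(N−1)] = √[0.2500/1255 × 0.9639] = 0.01386.
E = z × SE = 1.75 × 0.01386 = 0.02425 ≈ 2.4 percentage points.

2.4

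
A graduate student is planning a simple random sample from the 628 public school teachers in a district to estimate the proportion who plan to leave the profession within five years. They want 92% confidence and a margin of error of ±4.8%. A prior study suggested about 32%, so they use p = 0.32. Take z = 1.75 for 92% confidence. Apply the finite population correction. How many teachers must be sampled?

199

Unadjusted: n₀ = 1.75² × 0.32 × 0.68 / 0.048² ≈ 289.24, so n₀ = 290.
Finite population correction with N = 628: n = n₀ / (1 + (n₀−1)/N) = 290 / (1 + 289/628) = 290 / 1.4602 ≈ 198.60.
Rounding up, n = 199.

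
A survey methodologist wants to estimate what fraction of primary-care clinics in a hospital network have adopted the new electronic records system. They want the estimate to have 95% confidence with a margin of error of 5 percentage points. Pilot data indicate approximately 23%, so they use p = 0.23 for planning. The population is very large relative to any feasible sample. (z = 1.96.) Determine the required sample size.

With p = 0.23, p(1−p) = 0.1771.
n = z²·p(1−p)/E² = 1.96² × 0.1771 / 0.050² = 3.8416 × 0.1771 / 0.002500 ≈ 272.14.
Rounding up gives n = 273.

273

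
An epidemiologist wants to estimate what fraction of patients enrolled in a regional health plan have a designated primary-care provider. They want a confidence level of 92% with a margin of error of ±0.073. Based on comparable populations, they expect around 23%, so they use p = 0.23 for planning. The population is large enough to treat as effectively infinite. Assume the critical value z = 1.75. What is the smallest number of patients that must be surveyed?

With p = 0.23, p(1−p) = 0.1771.
n = z²·p(1−p)/E² = 1.75² × 0.1771 / 0.073² = 3.0625 × 0.1771 / 0.005329 ≈ 101.78.
Rounding up gives n = 102.

102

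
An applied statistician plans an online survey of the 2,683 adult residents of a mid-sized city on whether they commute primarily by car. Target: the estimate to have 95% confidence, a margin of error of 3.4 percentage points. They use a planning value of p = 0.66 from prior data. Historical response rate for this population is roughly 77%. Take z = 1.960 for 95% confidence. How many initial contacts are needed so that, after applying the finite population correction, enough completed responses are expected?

Completed interviews needed (unadjusted): n₀ = 1.960² × 0.2244 / 0.034² ≈ 745.72 → 746.
FPC for N = 2,683: n = 746 / (1 + 745/2683) = 746 / 1.2777 ≈ 583.87 → 584.
At a 77% response rate, contacts needed = 584 / 0.77 ≈ 758.44 → 759.

759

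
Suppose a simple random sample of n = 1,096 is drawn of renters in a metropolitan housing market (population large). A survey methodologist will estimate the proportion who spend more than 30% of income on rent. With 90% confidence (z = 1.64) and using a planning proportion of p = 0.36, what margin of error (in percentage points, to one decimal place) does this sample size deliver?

2.4

SE(p̂) = √[p(1−p)/n] = √[0.2304/1096] = 0.01450.
E = z × SE = 1.64 × 0.01450 = 0.02378, or 2.4 percentage points.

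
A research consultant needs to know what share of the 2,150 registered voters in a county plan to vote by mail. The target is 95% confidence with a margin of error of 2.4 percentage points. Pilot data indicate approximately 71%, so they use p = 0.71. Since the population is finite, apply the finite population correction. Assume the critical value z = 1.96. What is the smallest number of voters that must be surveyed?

Unadjusted: n₀ = 1.96² × 0.71 × 0.29 / 0.024² ≈ 1373.24, so n₀ = 1374.
Finite population correction with N = 2,150: n = n₀ / (1 + (n₀−1)/N) = 1374 / (1 + 1373/2150) = 1374 / 1.6386 ≈ 838.52.
Rounding up, n = 839.

839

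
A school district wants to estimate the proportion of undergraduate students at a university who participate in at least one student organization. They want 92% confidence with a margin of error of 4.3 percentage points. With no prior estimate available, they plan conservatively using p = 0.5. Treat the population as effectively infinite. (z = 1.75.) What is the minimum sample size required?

415

With p = 0.5, p(1−p) = 0.25.
n = z²·p(1−p)/E² = 1.75² × 0.2500 / 0.043² = 3.0625 × 0.2500 / 0.001849 ≈ 414.08.
Rounding up gives n = 415.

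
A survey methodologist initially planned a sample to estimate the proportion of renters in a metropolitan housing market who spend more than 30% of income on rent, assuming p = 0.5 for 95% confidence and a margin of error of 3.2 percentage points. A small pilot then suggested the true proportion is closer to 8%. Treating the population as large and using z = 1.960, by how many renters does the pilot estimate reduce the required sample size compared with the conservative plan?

Conservative (p = 0.5): n = 1.960² × 0.25 / 0.032² ≈ 937.89 → 938.
Using p = 0.08: p(1−p) = 0.0736, so n = 1.960² × 0.0736 / 0.032² ≈ 276.12 → 277.
Reduction: 938 − 277 = 661.

661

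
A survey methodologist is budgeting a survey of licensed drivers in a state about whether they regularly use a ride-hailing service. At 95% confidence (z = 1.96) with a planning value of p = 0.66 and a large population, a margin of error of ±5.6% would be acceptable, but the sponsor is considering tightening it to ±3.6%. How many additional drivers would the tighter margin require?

391

At ±5.6%: n = 1.96² × 0.2244 / 0.056² ≈ 274.89 → 275.
At ±3.6%: n = 1.96² × 0.2244 / 0.036² ≈ 665.17 → 666.
Additional respondents: 666 − 275 = 391.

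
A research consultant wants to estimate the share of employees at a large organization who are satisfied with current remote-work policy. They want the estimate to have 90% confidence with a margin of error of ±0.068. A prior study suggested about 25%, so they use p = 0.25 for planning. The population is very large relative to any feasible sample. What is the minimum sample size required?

For 90% confidence, z = 1.645.
With p = 0.25, p(1−p) = 0.1875.
n = z²·p(1−p)/E² = 1.645² × 0.1875 / 0.068² = 2.7060 × 0.1875 / 0.004624 ≈ 109.73.
Rounding up gives n = 110.

110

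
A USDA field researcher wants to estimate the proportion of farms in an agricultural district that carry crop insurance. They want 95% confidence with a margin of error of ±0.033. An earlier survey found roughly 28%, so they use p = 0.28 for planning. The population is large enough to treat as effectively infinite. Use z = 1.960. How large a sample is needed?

712

With p = 0.28, p(1−p) = 0.2016.
n = z²·p(1−p)/E² = 1.960² × 0.2016 / 0.033² = 3.8416 × 0.2016 / 0.001089 ≈ 711.17.
Rounding up gives n = 712.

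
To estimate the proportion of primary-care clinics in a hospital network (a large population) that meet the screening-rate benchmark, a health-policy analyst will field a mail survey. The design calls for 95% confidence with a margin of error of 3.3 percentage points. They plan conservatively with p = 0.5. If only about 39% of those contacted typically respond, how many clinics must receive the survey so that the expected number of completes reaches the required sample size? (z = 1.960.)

2262

Completed interviews needed: n₀ = 1.960² × 0.2500 / 0.033² ≈ 881.91 → 882.
At a 39% response rate, contacts needed = 882 / 0.39 ≈ 2261.54 → 2262.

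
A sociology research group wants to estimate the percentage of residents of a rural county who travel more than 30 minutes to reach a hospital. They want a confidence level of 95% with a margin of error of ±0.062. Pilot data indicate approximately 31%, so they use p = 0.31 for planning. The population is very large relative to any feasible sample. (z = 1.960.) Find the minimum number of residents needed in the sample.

With p = 0.31, p(1−p) = 0.2139.
n = z²·p(1−p)/E² = 1.960² × 0.2139 / 0.062² = 3.8416 × 0.2139 / 0.003844 ≈ 213.77.
Rounding up gives n = 214.

214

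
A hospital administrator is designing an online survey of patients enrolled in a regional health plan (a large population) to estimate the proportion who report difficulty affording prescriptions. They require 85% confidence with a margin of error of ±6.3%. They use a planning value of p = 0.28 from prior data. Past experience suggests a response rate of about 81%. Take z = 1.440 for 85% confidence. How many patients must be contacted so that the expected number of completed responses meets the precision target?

131

Completed interviews needed: n₀ = 1.440² × 0.2016 / 0.063² ≈ 105.33 → 106.
At an 81% response rate, contacts needed = 106 / 0.81 ≈ 130.86 → 131.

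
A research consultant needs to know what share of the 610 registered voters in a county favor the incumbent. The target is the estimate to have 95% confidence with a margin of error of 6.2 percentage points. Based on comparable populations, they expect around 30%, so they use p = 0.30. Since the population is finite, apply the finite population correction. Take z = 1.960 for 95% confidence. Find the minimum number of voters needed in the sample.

157

Unadjusted: n₀ = 1.960² × 0.30 × 0.70 / 0.062² ≈ 209.87, so n₀ = 210.
Finite population correction with N = 610: n = n₀ / (1 + (n₀−1)/N) = 210 / (1 + 209/610) = 210 / 1.3426 ≈ 156.41.
Rounding up, n = 157.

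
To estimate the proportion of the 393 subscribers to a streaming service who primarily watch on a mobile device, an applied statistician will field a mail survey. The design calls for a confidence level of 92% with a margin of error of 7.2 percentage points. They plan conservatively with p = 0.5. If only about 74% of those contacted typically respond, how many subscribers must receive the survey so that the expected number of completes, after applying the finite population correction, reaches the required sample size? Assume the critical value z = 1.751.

146

Completed interviews needed (unadjusted): n₀ = 1.751² × 0.2500 / 0.072² ≈ 147.86 → 148.
FPC for N = 393: n = 148 / (1 + 147/393) = 148 / 1.3740 ≈ 107.71 → 108.
At a 74% response rate, contacts needed = 108 / 0.74 ≈ 145.95 → 146.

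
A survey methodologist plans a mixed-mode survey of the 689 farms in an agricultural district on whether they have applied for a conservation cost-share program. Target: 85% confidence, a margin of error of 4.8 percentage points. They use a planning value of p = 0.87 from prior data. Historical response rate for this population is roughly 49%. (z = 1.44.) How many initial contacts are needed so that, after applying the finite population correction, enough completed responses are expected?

Completed interviews needed (unadjusted): n₀ = 1.44² × 0.1131 / 0.048² ≈ 101.79 → 102.
FPC for N = 689: n = 102 / (1 + 101/689) = 102 / 1.1466 ≈ 88.96 → 89.
At a 49% response rate, contacts needed = 89 / 0.49 ≈ 181.63 → 182.

182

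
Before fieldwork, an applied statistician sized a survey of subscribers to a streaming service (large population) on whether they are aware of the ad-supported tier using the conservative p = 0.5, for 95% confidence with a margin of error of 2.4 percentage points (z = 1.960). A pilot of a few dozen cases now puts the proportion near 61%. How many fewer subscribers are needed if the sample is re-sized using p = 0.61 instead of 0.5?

81

Conservative (p = 0.5): n = 1.960² × 0.25 / 0.024² ≈ 1667.36 → 1668.
Using p = 0.61: p(1−p) = 0.2379, so n = 1.960² × 0.2379 / 0.024² ≈ 1586.66 → 1587.
Reduction: 1668 − 1587 = 81.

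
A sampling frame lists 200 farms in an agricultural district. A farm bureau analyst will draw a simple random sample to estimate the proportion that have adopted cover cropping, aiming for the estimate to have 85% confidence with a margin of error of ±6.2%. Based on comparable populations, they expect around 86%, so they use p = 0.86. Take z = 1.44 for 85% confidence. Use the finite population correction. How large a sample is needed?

50

Unadjusted: n₀ = 1.44² × 0.86 × 0.14 / 0.062² ≈ 64.95, so n₀ = 65.
Finite population correction with N = 200: n = n₀ / (1 + (n₀−1)/N) = 65 / (1 + 64/200) = 65 / 1.3200 ≈ 49.24.
Rounding up, n = 50.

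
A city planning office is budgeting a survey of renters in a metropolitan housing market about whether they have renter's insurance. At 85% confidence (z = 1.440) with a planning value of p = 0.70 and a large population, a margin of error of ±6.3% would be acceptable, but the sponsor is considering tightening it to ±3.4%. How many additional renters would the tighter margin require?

At ±6.3%: n = 1.440² × 0.2100 / 0.063² ≈ 109.71 → 110.
At ±3.4%: n = 1.440² × 0.2100 / 0.034² ≈ 376.69 → 377.
Additional respondents: 377 − 110 = 267.

267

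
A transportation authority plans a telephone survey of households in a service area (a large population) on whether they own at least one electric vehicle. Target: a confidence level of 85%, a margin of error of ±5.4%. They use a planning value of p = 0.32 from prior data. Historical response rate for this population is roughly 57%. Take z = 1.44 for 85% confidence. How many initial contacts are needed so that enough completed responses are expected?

272

Completed interviews needed: n₀ = 1.44² × 0.2176 / 0.054² ≈ 154.74 → 155.
At a 57% response rate, contacts needed = 155 / 0.57 ≈ 271.93 → 272.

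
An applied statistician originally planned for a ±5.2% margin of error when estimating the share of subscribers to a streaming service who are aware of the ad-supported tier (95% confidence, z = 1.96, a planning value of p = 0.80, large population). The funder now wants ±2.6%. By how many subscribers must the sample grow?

At ±5.2%: n = 1.96² × 0.1600 / 0.052² ≈ 227.31 → 228.
At ±2.6%: n = 1.96² × 0.1600 / 0.026² ≈ 909.25 → 910.
Additional respondents: 910 − 228 = 682.

682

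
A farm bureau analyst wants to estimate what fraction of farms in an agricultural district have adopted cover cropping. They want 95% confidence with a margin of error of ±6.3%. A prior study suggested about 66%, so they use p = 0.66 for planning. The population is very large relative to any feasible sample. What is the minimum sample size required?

For 95% confidence, z = 1.960.
With p = 0.66, p(1−p) = 0.2244.
n = z²·p(1−p)/E² = 1.960² × 0.2244 / 0.063² = 3.8416 × 0.2244 / 0.003969 ≈ 217.20.
Rounding up gives n = 218.

218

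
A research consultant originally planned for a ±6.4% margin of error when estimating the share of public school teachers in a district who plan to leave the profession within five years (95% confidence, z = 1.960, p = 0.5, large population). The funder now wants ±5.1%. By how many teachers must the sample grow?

135

At ±6.4%: n = 1.960² × 0.2500 / 0.064² ≈ 234.47 → 235.
At ±5.1%: n = 1.960² × 0.2500 / 0.051² ≈ 369.24 → 370.
Additional respondents: 370 − 235 = 135.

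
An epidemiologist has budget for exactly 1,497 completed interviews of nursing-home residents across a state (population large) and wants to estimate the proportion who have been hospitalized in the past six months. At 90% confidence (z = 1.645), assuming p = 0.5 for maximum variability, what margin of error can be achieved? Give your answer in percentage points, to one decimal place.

2.1

SE(p̂) = √[p(1−p)/n] = √[0.2500/1497] = 0.01292.
E = z × SE = 1.645 × 0.01292 = 0.02126, or 2.1 percentage points.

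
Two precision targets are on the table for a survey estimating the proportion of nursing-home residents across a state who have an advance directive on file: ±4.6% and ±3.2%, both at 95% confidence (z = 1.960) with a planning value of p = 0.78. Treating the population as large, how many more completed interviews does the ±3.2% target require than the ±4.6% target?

332

At ±4.6%: n = 1.960² × 0.1716 / 0.046² ≈ 311.54 → 312.
At ±3.2%: n = 1.960² × 0.1716 / 0.032² ≈ 643.77 → 644.
Additional respondents: 644 − 312 = 332.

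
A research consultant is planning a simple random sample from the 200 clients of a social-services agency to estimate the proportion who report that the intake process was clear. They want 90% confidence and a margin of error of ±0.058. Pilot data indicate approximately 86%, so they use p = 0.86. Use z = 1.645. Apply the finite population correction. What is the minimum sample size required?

Unadjusted: n₀ = 1.645² × 0.86 × 0.14 / 0.058² ≈ 96.85, so n₀ = 97.
Finite population correction with N = 200: n = n₀ / (1 + (n₀−1)/N) = 97 / (1 + 96/200) = 97 / 1.4800 ≈ 65.54.
Rounding up, n = 66.

66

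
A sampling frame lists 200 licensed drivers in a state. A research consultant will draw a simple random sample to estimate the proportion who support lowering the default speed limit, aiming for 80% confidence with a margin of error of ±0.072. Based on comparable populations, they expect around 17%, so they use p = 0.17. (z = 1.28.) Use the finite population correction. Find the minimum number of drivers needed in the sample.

Unadjusted: n₀ = 1.28² × 0.17 × 0.83 / 0.072² ≈ 44.59, so n₀ = 45.
Finite population correction with N = 200: n = n₀ / (1 + (n₀−1)/N) = 45 / (1 + 44/200) = 45 / 1.2200 ≈ 36.89.
Rounding up, n = 37.

37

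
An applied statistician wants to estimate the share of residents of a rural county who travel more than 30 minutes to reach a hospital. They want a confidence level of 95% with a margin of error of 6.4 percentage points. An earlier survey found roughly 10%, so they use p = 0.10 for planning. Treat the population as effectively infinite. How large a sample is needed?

85

For 95% confidence, z = 1.960.
With p = 0.10, p(1−p) = 0.0900.
n = z²·p(1−p)/E² = 1.960² × 0.0900 / 0.064² = 3.8416 × 0.0900 / 0.004096 ≈ 84.41.
Rounding up gives n = 85.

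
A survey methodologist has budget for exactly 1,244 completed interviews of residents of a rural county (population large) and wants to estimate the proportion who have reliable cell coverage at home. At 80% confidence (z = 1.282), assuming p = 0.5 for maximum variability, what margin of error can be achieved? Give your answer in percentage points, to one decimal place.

SE(p̂) = √[p(1−p)/n] = √[0.2500/1244] = 0.01418.
E = z × SE = 1.282 × 0.01418 = 0.01817, or 1.8 percentage points.

1.8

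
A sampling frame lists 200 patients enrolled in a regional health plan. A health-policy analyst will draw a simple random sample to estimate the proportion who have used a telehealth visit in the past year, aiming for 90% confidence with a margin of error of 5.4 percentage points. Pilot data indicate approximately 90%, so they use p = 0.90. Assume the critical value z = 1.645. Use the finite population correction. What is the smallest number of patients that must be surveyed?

60

Unadjusted: n₀ = 1.645² × 0.90 × 0.10 / 0.054² ≈ 83.52, so n₀ = 84.
Finite population correction with N = 200: n = n₀ / (1 + (n₀−1)/N) = 84 / (1 + 83/200) = 84 / 1.4150 ≈ 59.36.
Rounding up, n = 60.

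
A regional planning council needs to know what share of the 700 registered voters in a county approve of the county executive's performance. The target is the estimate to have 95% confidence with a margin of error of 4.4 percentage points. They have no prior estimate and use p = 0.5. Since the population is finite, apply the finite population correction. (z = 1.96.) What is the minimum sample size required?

291

Unadjusted: n₀ = 1.96² × 0.50 × 0.50 / 0.044² ≈ 496.07, so n₀ = 497.
Finite population correction with N = 700: n = n₀ / (1 + (n₀−1)/N) = 497 / (1 + 496/700) = 497 / 1.7086 ≈ 290.89.
Rounding up, n = 291.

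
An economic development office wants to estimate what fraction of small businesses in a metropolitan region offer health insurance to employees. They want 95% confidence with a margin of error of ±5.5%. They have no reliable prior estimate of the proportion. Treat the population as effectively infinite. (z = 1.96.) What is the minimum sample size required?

318

With no prior estimate, use p = 0.5, giving p(1−p) = 0.25.
n = z²·p(1−p)/E² = 1.96² × 0.2500 / 0.055² = 3.8416 × 0.2500 / 0.003025 ≈ 317.49.
Rounding up gives n = 318.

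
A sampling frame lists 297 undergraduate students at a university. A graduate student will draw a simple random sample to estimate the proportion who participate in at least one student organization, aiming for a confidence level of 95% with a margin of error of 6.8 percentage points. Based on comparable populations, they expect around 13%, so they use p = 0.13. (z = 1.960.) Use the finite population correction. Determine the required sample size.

72

Unadjusted: n₀ = 1.960² × 0.13 × 0.87 / 0.068² ≈ 93.96, so n₀ = 94.
Finite population correction with N = 297: n = n₀ / (1 + (n₀−1)/N) = 94 / (1 + 93/297) = 94 / 1.3131 ≈ 71.58.
Rounding up, n = 72.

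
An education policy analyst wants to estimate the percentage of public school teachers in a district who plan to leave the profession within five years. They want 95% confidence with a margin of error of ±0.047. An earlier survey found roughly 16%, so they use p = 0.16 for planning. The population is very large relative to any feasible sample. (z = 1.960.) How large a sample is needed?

With p = 0.16, p(1−p) = 0.1344.
n = z²·p(1−p)/E² = 1.960² × 0.1344 / 0.047² = 3.8416 × 0.1344 / 0.002209 ≈ 233.73.
Rounding up gives n = 234.

234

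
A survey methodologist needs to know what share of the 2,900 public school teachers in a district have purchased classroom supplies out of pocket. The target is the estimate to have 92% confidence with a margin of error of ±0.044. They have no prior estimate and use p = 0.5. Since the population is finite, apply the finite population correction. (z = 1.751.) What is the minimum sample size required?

349

Unadjusted: n₀ = 1.751² × 0.50 × 0.50 / 0.044² ≈ 395.92, so n₀ = 396.
Finite population correction with N = 2,900: n = n₀ / (1 + (n₀−1)/N) = 396 / (1 + 395/2900) = 396 / 1.1362 ≈ 348.53.
Rounding up, n = 349.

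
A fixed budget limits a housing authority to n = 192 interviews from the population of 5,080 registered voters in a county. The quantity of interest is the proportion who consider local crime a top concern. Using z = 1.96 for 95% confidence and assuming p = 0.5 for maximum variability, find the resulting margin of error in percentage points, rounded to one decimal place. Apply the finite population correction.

6.9

Finite-population factor: (N−n)/(N−1) = (5080−192)/(5080−1) = 0.9624.
SE(p̂) = √[p(1−p)/n · (N−n)/(N−1)] = √[0.2500/192 × 0.9624] = 0.03540.
E = z × SE = 1.96 × 0.03540 = 0.06938 ≈ 6.9 percentage points.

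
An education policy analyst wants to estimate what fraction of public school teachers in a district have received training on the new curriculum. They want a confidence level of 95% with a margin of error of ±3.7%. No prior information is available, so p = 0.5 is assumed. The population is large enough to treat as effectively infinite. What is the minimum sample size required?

For 95% confidence, z = 1.96.
With p = 0.5, p(1−p) = 0.25.
n = z²·p(1−p)/E² = 1.96² × 0.2500 / 0.037² = 3.8416 × 0.2500 / 0.001369 ≈ 701.53.
Rounding up gives n = 702.

702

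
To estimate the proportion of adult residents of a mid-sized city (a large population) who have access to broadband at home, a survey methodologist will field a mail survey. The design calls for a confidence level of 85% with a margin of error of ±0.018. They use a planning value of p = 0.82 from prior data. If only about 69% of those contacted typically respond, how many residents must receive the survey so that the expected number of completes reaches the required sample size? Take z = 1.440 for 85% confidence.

1370

Completed interviews needed: n₀ = 1.440² × 0.1476 / 0.018² ≈ 944.64 → 945.
At a 69% response rate, contacts needed = 945 / 0.69 ≈ 1369.57 → 1370.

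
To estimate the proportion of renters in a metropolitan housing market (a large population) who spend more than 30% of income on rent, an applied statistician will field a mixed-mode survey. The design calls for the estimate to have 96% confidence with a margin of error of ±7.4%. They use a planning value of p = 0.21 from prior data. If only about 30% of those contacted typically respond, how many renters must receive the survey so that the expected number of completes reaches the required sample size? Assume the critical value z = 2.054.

427

Completed interviews needed: n₀ = 2.054² × 0.1659 / 0.074² ≈ 127.82 → 128.
At a 30% response rate, contacts needed = 128 / 0.30 ≈ 426.67 → 427.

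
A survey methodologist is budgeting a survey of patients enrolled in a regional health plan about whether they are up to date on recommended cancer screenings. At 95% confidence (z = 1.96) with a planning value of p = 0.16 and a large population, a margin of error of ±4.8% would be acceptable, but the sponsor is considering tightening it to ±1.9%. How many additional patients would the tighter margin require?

At ±4.8%: n = 1.96² × 0.1344 / 0.048² ≈ 224.09 → 225.
At ±1.9%: n = 1.96² × 0.1344 / 0.019² ≈ 1430.22 → 1431.
Additional respondents: 1431 − 225 = 1206.

1206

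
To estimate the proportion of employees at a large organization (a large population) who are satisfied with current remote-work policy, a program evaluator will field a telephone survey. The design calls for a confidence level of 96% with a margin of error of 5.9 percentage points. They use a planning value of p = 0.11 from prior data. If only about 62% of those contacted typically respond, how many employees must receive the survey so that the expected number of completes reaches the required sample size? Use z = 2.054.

Completed interviews needed: n₀ = 2.054² × 0.0979 / 0.059² ≈ 118.65 → 119.
At a 62% response rate, contacts needed = 119 / 0.62 ≈ 191.94 → 192.

192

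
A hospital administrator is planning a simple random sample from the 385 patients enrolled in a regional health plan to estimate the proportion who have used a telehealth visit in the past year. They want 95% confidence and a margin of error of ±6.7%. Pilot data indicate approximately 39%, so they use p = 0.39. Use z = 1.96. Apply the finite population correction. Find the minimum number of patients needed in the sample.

Unadjusted: n₀ = 1.96² × 0.39 × 0.61 / 0.067² ≈ 203.59, so n₀ = 204.
Finite population correction with N = 385: n = n₀ / (1 + (n₀−1)/N) = 204 / (1 + 203/385) = 204 / 1.5273 ≈ 133.57.
Rounding up, n = 134.

134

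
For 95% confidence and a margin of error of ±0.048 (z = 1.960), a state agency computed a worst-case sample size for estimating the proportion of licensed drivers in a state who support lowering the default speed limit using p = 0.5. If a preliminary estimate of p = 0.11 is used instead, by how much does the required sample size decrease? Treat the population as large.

Conservative (p = 0.5): n = 1.960² × 0.25 / 0.048² ≈ 416.84 → 417.
Using p = 0.11: p(1−p) = 0.0979, so n = 1.960² × 0.0979 / 0.048² ≈ 163.23 → 164.
Reduction: 417 − 164 = 253.

253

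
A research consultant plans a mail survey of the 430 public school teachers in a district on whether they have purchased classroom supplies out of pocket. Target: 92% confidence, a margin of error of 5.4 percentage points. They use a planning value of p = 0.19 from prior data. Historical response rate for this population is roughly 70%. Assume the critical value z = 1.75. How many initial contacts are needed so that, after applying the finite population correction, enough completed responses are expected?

Completed interviews needed (unadjusted): n₀ = 1.75² × 0.1539 / 0.054² ≈ 161.63 → 162.
FPC for N = 430: n = 162 / (1 + 161/430) = 162 / 1.3744 ≈ 117.87 → 118.
At a 70% response rate, contacts needed = 118 / 0.70 ≈ 168.57 → 169.

169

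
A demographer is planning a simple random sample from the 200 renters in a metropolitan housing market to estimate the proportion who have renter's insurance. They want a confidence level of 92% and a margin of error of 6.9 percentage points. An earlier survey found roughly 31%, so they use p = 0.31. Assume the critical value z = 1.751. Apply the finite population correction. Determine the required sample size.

82

Unadjusted: n₀ = 1.751² × 0.31 × 0.69 / 0.069² ≈ 137.75, so n₀ = 138.
Finite population correction with N = 200: n = n₀ / (1 + (n₀−1)/N) = 138 / (1 + 137/200) = 138 / 1.6850 ≈ 81.90.
Rounding up, n = 82.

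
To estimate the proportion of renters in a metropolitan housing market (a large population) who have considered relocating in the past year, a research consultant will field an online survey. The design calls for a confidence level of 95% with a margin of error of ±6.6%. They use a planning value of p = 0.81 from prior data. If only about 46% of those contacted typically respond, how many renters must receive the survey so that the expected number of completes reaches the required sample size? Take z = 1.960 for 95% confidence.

Completed interviews needed: n₀ = 1.960² × 0.1539 / 0.066² ≈ 135.73 → 136.
At a 46% response rate, contacts needed = 136 / 0.46 ≈ 295.65 → 296.

296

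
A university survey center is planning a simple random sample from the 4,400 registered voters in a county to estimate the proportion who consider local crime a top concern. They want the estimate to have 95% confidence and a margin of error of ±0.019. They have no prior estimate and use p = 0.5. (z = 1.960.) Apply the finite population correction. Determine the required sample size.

Unadjusted: n₀ = 1.960² × 0.50 × 0.50 / 0.019² ≈ 2660.39, so n₀ = 2661.
Finite population correction with N = 4,400: n = n₀ / (1 + (n₀−1)/N) = 2661 / (1 + 2660/4400) = 2661 / 1.6045 ≈ 1658.41.
Rounding up, n = 1659.

1659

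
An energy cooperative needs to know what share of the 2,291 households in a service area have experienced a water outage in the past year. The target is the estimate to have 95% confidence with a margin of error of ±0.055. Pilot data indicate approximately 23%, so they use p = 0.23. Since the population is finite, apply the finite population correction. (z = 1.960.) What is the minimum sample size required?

205

Unadjusted: n₀ = 1.960² × 0.23 × 0.77 / 0.055² ≈ 224.91, so n₀ = 225.
Finite population correction with N = 2,291: n = n₀ / (1 + (n₀−1)/N) = 225 / (1 + 224/2291) = 225 / 1.0978 ≈ 204.96.
Rounding up, n = 205.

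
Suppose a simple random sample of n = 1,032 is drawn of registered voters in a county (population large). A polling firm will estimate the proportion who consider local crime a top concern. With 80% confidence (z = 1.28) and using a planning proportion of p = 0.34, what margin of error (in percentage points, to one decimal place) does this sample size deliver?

1.9

SE(p̂) = √[p(1−p)/n] = √[0.2244/1032] = 0.01475.
E = z × SE = 1.28 × 0.01475 = 0.01887, or 1.9 percentage points.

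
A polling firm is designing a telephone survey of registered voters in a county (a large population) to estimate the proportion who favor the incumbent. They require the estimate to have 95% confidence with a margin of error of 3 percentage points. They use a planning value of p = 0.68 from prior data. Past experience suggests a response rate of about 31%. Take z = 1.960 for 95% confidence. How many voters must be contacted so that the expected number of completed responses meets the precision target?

2997

Completed interviews needed: n₀ = 1.960² × 0.2176 / 0.030² ≈ 928.81 → 929.
At a 31% response rate, contacts needed = 929 / 0.31 ≈ 2996.77 → 2997.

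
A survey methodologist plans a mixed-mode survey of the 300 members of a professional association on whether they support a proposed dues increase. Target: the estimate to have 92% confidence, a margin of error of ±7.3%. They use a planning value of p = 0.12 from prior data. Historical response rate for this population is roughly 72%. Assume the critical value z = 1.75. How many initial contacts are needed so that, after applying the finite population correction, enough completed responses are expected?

71

Completed interviews needed (unadjusted): n₀ = 1.75² × 0.1056 / 0.073² ≈ 60.69 → 61.
FPC for N = 300: n = 61 / (1 + 60/300) = 61 / 1.2000 ≈ 50.83 → 51.
At a 72% response rate, contacts needed = 51 / 0.72 ≈ 70.83 → 71.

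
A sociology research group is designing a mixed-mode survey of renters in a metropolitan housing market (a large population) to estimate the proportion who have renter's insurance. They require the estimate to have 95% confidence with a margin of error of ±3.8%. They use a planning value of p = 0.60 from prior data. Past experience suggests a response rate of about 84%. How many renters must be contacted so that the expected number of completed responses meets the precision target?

For 95% confidence, z = 1.96.
Completed interviews needed: n₀ = 1.96² × 0.2400 / 0.038² ≈ 638.49 → 639.
At an 84% response rate, contacts needed = 639 / 0.84 ≈ 760.71 → 761.

761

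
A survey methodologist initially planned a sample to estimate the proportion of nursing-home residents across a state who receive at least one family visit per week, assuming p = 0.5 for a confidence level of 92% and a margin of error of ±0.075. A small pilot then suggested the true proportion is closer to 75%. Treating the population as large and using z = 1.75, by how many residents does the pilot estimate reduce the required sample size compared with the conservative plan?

Conservative (p = 0.5): n = 1.75² × 0.25 / 0.075² ≈ 136.11 → 137.
Using p = 0.75: p(1−p) = 0.1875, so n = 1.75² × 0.1875 / 0.075² ≈ 102.08 → 103.
Reduction: 137 − 103 = 34.

34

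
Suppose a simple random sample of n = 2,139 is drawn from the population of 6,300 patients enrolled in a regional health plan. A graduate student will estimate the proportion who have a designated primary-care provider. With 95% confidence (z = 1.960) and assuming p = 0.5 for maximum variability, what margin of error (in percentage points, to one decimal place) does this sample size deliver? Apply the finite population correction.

1.7

Finite-population factor: (N−n)/(N−1) = (6300−2139)/(6300−1) = 0.6606.
SE(p̂) = √[p(1−p)/n · (N−n)/(N−1)] = √[0.2500/2139 × 0.6606] = 0.00879.
E = z × SE = 1.960 × 0.00879 = 0.01722 ≈ 1.7 percentage points.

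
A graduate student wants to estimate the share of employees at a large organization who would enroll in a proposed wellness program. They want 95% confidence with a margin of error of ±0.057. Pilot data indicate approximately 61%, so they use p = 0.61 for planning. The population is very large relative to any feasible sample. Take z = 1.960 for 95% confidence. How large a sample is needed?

282

With p = 0.61, p(1−p) = 0.2379.
n = z²·p(1−p)/E² = 1.960² × 0.2379 / 0.057² = 3.8416 × 0.2379 / 0.003249 ≈ 281.29.
Rounding up gives n = 282.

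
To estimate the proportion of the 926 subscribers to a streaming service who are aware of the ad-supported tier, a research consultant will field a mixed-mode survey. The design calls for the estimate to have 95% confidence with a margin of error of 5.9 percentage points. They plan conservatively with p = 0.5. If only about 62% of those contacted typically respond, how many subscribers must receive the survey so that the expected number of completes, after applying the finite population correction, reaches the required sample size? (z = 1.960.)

344

Completed interviews needed (unadjusted): n₀ = 1.960² × 0.2500 / 0.059² ≈ 275.90 → 276.
FPC for N = 926: n = 276 / (1 + 275/926) = 276 / 1.2970 ≈ 212.80 → 213.
At a 62% response rate, contacts needed = 213 / 0.62 ≈ 343.55 → 344.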